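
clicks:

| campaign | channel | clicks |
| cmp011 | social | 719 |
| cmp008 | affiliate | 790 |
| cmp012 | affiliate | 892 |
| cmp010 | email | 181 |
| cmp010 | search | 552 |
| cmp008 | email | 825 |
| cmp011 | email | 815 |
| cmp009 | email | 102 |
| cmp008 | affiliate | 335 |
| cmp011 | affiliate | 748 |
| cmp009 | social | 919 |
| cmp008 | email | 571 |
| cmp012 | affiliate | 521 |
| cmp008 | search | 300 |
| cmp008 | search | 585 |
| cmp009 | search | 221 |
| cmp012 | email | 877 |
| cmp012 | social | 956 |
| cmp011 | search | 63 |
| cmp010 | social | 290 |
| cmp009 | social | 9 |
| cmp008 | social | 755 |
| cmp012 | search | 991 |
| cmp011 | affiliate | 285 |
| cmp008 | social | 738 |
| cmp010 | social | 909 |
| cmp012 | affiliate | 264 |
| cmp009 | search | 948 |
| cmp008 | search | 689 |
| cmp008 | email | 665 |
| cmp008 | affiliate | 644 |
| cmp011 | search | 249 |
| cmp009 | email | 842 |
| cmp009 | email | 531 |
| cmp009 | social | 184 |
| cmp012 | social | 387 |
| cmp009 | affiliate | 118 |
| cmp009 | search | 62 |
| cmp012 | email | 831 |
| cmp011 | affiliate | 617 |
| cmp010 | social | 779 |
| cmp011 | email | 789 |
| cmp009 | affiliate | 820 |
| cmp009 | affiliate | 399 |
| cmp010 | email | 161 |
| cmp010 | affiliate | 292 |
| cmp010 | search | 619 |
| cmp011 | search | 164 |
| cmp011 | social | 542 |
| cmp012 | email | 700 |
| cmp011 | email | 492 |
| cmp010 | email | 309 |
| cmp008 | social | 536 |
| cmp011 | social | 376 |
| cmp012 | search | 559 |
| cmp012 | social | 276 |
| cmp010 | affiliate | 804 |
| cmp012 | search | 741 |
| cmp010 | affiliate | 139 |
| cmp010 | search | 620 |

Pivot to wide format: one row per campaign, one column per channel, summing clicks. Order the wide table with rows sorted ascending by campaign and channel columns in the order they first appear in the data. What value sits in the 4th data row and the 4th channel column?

476

With rows sorted ascending by campaign, row 4 is campaign=cmp011. channel columns in first-appearance order: social, affiliate, email, search; column 4 is search.
Long rows with campaign=cmp011, channel=search: 63 + 249 + 164 = 476.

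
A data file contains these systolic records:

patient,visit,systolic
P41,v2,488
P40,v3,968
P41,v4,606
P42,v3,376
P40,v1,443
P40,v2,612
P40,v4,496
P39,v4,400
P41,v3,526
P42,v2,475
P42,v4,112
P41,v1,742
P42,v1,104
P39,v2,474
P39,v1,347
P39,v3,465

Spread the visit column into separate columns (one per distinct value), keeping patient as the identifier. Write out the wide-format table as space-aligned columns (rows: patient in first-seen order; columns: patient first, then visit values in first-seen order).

patient  v2   v3   v4   v1 
P41      488  526  606  742
P40      612  968  496  443
P42      475  376  112  104
P39      474  465  400  347

Columns: patient plus the 4 distinct visit values (v2, v3, v4, v1).
For example, row P41 column v2 takes systolic=488 from the long row (P41, v2).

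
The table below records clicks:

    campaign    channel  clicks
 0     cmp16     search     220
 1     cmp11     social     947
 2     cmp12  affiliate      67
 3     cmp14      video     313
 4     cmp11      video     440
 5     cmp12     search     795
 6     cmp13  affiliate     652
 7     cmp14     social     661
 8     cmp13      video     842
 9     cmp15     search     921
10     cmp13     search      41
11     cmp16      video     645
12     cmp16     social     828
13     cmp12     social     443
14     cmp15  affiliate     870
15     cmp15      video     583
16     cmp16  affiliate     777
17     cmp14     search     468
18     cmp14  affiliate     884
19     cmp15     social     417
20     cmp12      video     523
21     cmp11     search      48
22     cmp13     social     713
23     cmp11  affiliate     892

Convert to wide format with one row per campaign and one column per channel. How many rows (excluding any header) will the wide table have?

6 distinct campaign values → 6 rows.

6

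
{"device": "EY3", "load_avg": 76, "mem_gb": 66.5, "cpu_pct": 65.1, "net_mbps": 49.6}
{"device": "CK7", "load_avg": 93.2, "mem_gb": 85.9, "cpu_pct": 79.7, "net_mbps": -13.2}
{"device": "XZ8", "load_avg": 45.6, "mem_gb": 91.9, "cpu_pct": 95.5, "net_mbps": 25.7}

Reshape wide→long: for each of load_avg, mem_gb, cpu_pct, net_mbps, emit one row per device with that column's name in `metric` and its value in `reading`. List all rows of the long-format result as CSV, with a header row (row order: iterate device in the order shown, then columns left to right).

Each (device, column) pair becomes one row: 3 × 4 = 12 rows.
For example, (EY3, load_avg) → reading=76.

device,metric,reading
EY3,load_avg,76
EY3,mem_gb,66.5
EY3,cpu_pct,65.1
EY3,net_mbps,49.6
CK7,load_avg,93.2
CK7,mem_gb,85.9
CK7,cpu_pct,79.7
CK7,net_mbps,-13.2
XZ8,load_avg,45.6
XZ8,mem_gb,91.9
XZ8,cpu_pct,95.5
XZ8,net_mbps,25.7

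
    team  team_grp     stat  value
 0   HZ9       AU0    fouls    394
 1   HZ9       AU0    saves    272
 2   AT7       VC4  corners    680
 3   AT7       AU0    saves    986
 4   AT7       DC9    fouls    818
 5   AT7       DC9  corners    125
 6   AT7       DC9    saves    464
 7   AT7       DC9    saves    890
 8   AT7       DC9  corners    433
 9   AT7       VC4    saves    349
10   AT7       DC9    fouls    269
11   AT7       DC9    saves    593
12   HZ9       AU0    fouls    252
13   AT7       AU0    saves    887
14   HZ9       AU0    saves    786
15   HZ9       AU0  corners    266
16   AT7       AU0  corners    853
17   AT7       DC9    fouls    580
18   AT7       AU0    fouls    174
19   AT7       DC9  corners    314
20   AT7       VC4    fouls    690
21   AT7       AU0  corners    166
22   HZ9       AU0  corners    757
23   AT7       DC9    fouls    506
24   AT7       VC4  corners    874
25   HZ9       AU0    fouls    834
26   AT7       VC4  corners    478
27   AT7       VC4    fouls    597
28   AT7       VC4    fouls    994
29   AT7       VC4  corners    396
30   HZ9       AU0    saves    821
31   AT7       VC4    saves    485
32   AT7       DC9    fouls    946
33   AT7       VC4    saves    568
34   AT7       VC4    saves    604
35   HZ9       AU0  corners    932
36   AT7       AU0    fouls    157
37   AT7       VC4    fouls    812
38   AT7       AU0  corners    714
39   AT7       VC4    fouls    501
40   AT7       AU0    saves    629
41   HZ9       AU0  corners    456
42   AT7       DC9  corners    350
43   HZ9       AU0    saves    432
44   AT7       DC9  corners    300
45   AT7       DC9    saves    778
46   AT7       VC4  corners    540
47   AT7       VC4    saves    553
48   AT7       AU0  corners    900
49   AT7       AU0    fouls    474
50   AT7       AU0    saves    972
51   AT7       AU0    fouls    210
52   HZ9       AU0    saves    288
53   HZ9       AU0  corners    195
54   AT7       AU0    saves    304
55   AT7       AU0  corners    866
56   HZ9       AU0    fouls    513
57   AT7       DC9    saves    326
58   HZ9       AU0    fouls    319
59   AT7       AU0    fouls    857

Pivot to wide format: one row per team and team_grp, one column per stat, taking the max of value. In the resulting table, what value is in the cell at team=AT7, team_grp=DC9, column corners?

Rows with team=AT7, team_grp=DC9 and stat=corners: value values are 125, 433, 314, 350, 300.
max(125, 433, 314, 350, 300) = 433.

433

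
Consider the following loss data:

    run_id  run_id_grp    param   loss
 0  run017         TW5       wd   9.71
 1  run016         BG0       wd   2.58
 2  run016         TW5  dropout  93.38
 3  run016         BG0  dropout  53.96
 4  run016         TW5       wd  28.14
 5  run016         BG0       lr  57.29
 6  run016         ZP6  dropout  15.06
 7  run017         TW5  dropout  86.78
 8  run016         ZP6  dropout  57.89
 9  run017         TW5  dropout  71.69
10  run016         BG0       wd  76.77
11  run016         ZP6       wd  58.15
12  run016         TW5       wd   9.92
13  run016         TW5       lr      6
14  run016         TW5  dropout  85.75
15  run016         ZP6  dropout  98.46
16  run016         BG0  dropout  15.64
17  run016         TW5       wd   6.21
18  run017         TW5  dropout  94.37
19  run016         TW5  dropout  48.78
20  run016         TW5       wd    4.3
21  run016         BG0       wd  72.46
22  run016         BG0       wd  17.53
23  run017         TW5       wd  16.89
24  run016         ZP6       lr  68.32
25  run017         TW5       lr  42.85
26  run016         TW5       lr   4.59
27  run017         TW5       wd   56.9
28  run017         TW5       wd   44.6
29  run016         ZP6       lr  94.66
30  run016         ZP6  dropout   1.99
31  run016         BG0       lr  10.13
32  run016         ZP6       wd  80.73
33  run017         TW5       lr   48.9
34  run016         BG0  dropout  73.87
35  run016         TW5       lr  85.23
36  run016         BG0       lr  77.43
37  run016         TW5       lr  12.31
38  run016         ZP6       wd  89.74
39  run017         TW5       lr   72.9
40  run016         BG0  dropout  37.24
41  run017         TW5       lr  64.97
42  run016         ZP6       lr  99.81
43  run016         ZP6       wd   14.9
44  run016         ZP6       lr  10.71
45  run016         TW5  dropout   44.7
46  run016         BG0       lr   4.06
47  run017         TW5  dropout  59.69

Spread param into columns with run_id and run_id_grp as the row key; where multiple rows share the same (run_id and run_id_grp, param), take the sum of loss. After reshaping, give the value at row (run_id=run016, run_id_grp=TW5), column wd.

48.57

Rows with run_id=run016, run_id_grp=TW5 and param=wd: loss values are 28.14, 9.92, 6.21, 4.3.
28.14 + 9.92 + 6.21 + 4.3 = 48.57.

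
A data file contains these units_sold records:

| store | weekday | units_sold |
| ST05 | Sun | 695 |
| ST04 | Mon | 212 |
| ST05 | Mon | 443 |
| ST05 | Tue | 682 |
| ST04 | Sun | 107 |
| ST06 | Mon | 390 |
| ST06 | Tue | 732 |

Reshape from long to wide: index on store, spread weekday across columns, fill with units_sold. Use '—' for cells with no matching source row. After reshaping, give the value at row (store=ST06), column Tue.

732

The long row with store=ST06, weekday=Tue has units_sold=732.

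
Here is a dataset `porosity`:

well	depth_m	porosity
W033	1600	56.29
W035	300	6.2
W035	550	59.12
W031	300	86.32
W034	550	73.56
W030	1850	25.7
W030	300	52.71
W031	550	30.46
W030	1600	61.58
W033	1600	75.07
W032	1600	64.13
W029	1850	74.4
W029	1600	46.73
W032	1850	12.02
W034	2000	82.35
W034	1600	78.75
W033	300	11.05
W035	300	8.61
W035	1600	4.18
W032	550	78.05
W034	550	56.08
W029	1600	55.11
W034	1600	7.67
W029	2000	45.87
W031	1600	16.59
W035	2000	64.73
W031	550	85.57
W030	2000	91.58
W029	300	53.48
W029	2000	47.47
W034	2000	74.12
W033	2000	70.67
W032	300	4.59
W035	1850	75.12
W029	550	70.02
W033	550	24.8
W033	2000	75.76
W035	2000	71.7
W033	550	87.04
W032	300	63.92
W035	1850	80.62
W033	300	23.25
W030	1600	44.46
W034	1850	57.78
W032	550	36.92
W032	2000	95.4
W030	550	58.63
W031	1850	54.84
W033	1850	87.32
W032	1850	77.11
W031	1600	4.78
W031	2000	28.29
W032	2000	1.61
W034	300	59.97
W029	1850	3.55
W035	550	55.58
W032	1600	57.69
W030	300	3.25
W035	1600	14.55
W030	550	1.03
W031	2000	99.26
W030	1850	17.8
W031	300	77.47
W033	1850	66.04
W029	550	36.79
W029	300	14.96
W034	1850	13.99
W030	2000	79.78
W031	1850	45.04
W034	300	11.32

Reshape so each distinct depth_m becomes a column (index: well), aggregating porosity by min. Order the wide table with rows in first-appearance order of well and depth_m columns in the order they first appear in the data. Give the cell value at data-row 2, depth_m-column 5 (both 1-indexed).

With rows in first-appearance order of well, row 2 is well=W035. depth_m columns in first-appearance order: 1600, 300, 550, 1850, 2000; column 5 is 2000.
Long rows with well=W035, depth_m=2000: min(64.73, 71.7) = 64.73.

64.73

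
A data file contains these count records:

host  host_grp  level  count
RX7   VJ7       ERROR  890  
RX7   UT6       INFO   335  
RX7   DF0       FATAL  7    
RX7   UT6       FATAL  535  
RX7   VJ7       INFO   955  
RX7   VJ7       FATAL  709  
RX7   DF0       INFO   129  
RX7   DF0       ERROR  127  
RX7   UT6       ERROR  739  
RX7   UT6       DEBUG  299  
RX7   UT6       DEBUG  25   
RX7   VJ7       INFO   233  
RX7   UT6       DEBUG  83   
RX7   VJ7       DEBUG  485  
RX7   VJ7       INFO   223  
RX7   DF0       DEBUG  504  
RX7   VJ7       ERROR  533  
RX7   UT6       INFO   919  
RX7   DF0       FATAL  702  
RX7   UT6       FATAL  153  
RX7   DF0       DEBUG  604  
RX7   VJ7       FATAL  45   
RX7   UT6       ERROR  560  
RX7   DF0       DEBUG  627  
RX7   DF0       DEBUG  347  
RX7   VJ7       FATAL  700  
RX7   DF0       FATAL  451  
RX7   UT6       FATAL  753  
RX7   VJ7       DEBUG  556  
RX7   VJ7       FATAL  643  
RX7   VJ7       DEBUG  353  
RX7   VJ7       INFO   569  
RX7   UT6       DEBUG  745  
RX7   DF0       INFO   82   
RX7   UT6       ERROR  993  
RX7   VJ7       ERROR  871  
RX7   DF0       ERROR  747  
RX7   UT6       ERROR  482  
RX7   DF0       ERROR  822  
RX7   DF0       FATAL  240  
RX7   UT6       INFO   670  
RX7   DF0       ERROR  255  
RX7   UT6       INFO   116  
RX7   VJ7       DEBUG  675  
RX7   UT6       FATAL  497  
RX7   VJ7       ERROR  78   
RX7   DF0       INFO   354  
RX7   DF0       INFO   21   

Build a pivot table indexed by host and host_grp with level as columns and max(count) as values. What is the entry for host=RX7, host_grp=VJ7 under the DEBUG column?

675

Rows with host=RX7, host_grp=VJ7 and level=DEBUG: count values are 485, 556, 353, 675.
max(485, 556, 353, 675) = 675.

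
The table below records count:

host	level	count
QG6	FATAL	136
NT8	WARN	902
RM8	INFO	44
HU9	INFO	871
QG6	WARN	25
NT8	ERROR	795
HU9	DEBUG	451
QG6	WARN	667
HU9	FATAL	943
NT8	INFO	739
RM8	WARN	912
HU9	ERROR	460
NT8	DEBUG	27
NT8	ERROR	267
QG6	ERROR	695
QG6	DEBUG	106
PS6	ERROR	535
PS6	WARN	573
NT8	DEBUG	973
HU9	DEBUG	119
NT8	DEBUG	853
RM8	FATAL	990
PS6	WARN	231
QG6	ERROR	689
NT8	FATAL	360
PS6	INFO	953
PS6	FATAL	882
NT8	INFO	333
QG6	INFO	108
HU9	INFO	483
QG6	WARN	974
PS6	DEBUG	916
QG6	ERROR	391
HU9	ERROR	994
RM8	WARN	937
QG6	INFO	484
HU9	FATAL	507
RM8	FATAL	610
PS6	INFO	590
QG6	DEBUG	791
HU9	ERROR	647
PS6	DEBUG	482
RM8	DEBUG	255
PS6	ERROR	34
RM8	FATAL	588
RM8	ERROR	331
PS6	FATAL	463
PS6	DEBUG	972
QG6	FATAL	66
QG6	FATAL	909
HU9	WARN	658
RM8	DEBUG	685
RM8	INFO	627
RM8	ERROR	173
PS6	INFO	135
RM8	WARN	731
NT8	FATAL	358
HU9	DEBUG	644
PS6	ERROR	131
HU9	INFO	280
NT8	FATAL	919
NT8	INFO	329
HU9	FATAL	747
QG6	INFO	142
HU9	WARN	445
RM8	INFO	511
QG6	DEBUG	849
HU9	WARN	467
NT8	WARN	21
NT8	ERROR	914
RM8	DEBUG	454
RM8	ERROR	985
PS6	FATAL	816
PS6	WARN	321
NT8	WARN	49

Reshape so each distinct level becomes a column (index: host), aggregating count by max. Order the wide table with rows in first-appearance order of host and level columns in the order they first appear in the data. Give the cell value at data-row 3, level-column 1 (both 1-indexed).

990

With rows in first-appearance order of host, row 3 is host=RM8. level columns in first-appearance order: FATAL, WARN, INFO, ERROR, DEBUG; column 1 is FATAL.
Long rows with host=RM8, level=FATAL: max(990, 610, 588) = 990.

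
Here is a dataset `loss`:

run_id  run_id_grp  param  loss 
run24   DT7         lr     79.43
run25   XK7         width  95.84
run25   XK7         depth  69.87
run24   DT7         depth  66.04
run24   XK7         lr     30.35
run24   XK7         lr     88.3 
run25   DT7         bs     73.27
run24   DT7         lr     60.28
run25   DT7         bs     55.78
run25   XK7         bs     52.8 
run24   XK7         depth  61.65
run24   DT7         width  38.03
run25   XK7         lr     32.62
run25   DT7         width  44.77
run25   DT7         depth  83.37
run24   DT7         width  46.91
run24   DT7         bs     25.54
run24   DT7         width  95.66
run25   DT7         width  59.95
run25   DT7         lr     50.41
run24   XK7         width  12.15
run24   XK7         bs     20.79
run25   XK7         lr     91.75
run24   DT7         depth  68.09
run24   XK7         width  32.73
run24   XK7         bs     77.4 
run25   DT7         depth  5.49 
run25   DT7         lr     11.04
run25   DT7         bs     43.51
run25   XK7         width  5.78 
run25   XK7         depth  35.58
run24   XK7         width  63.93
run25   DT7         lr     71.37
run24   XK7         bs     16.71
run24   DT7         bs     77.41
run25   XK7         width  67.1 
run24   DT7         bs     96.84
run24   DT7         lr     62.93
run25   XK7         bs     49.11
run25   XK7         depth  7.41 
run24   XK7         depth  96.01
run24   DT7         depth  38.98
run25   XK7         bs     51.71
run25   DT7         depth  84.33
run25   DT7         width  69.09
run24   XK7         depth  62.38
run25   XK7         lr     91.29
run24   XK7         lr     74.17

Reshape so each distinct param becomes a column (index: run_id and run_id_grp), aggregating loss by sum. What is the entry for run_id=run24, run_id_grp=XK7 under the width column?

Rows with run_id=run24, run_id_grp=XK7 and param=width: loss values are 12.15, 32.73, 63.93.
12.15 + 32.73 + 63.93 = 108.81.

108.81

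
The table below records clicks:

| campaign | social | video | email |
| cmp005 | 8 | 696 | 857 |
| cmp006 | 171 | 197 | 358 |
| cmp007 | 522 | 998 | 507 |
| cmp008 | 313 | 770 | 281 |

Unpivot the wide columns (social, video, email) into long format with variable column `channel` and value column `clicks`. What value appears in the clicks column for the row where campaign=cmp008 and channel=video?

Unpivoting turns each (campaign, wide-column) pair into one long row.
The wide cell at row cmp008, column video holds 770, so the long row (cmp008, video) has clicks=770.

770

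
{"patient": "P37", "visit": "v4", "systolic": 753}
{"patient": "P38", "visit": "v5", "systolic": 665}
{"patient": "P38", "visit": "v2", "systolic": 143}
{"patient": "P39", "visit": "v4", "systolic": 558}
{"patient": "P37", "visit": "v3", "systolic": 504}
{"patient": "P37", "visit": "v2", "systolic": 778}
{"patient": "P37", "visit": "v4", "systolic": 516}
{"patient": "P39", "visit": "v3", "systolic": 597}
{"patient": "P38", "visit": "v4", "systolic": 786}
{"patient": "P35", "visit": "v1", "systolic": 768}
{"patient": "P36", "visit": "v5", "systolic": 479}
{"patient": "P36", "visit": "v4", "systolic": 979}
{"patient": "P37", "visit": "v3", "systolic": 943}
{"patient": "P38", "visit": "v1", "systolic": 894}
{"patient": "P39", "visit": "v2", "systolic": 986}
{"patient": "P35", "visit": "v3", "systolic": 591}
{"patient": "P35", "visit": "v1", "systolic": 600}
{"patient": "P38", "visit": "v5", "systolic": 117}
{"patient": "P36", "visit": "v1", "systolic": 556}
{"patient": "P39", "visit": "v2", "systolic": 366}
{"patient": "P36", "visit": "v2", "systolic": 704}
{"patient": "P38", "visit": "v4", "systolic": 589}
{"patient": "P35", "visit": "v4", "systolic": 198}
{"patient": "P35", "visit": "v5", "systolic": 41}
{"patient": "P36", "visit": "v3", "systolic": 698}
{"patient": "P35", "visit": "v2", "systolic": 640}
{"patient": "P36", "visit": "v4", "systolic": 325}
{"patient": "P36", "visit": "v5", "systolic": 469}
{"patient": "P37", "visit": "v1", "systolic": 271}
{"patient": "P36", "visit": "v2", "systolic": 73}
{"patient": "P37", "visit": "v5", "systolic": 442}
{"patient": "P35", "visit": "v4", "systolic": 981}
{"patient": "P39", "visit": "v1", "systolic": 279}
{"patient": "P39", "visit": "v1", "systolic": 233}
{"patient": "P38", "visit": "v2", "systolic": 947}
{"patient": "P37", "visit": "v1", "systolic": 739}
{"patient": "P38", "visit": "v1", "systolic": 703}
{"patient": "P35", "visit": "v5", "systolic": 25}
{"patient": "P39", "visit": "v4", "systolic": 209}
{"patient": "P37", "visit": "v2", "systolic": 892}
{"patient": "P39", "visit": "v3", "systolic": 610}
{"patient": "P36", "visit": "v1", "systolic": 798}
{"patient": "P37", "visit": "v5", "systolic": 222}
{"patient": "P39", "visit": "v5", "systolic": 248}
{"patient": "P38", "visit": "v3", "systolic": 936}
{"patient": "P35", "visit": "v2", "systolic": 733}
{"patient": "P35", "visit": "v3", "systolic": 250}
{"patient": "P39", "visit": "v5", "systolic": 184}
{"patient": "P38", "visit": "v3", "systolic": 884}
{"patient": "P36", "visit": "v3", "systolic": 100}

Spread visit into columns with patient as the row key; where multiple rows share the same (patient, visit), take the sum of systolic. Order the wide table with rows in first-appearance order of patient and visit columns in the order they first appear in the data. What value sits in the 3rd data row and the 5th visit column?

With rows in first-appearance order of patient, row 3 is patient=P39. visit columns in first-appearance order: v4, v5, v2, v3, v1; column 5 is v1.
Long rows with patient=P39, visit=v1: 279 + 233 = 512.

512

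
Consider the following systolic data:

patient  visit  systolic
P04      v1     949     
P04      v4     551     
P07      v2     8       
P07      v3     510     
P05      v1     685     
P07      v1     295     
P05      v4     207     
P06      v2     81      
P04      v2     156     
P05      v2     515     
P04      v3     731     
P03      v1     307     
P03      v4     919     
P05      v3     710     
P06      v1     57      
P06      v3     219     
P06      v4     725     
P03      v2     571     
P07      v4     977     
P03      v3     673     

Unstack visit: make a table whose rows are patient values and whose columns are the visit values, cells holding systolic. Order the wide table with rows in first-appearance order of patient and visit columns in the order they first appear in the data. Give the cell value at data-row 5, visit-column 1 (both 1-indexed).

With rows in first-appearance order of patient, row 5 is patient=P03. visit columns in first-appearance order: v1, v4, v2, v3; column 1 is v1.
Long rows with patient=P03, visit=v1: systolic = 307.

307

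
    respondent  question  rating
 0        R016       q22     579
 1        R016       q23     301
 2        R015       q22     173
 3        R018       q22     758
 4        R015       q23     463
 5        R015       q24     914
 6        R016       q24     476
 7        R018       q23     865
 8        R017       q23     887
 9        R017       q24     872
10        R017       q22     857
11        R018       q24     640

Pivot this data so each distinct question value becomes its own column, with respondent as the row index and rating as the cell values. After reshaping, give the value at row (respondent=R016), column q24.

476

Wide layout: rows indexed by respondent, columns are the 3 distinct question values (q22, q23, q24).
Cell (respondent=R016, question=q24) draws from the long row where respondent=R016 and question=q24, which has rating=476.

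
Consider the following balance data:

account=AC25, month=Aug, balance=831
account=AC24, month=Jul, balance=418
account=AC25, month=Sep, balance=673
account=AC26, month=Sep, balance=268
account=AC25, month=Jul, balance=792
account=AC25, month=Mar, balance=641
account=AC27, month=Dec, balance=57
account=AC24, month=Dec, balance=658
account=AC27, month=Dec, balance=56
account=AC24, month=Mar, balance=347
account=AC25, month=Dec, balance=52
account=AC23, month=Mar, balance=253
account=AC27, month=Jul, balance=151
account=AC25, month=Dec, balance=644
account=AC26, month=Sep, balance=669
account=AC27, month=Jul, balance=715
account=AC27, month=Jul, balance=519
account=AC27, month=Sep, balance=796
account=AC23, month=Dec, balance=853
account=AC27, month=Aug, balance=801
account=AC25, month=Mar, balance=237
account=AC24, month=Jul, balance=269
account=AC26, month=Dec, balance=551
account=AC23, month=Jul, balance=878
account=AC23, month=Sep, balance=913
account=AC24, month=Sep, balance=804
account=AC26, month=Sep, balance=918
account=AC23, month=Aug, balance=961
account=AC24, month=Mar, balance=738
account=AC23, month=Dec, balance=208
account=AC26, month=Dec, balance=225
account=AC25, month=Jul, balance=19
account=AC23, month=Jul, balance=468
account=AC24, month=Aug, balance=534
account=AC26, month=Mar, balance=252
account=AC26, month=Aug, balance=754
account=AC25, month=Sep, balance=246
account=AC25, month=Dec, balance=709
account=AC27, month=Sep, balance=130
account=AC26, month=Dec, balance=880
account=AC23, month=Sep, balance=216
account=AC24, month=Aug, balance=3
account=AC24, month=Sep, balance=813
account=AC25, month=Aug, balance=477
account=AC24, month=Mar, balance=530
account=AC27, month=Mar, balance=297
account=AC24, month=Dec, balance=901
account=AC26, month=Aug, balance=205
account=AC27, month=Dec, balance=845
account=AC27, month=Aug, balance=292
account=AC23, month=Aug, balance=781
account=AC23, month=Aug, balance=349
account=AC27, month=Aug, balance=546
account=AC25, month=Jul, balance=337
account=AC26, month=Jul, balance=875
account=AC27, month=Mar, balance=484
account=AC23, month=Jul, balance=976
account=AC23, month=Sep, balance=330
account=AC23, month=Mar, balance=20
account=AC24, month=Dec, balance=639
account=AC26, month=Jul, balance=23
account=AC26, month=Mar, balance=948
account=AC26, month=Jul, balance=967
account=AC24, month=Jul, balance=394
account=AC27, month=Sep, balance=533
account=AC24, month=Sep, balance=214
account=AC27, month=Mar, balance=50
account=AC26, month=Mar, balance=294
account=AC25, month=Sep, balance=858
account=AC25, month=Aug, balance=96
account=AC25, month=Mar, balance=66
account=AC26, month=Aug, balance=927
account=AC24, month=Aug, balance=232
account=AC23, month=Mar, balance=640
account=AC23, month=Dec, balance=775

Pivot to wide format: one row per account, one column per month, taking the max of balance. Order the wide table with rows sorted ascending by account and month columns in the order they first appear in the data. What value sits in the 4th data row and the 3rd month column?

918

With rows sorted ascending by account, row 4 is account=AC26. month columns in first-appearance order: Aug, Jul, Sep, Mar, Dec; column 3 is Sep.
Long rows with account=AC26, month=Sep: max(268, 669, 918) = 918.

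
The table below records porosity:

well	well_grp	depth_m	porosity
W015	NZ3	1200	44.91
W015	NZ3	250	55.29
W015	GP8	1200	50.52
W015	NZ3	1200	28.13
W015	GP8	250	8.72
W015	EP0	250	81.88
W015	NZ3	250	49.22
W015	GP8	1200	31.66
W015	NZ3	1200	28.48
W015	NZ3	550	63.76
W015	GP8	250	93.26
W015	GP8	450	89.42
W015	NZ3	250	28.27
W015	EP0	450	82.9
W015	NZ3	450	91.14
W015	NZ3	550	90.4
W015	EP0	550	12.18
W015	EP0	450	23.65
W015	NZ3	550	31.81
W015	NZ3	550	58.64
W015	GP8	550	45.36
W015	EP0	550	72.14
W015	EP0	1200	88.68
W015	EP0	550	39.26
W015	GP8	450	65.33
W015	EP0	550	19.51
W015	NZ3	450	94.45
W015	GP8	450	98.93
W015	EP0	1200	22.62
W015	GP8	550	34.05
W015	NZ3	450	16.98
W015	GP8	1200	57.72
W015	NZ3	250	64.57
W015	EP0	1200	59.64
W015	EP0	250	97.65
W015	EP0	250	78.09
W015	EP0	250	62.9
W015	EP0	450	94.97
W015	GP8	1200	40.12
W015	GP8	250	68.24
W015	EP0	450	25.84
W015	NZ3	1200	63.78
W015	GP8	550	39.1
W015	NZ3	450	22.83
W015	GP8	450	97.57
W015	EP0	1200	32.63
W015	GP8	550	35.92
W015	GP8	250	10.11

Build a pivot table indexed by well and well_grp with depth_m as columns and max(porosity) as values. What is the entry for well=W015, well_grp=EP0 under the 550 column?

72.14

Rows with well=W015, well_grp=EP0 and depth_m=550: porosity values are 12.18, 72.14, 39.26, 19.51.
max(12.18, 72.14, 39.26, 19.51) = 72.14.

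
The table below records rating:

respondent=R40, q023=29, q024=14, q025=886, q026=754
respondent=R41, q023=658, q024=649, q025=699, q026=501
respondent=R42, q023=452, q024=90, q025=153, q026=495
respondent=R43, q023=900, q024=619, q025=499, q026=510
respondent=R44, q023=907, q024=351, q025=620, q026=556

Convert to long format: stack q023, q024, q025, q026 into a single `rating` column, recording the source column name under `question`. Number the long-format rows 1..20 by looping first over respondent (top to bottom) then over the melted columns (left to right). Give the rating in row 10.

90

20 rows total (5 × 4). Row 10: index ⌊(10-1)/4⌋ = 2 into respondent → R42; (10-1) mod 4 = 1 into the melted columns → q024.
So row 10 is (R42, q024, 90); rating = 90.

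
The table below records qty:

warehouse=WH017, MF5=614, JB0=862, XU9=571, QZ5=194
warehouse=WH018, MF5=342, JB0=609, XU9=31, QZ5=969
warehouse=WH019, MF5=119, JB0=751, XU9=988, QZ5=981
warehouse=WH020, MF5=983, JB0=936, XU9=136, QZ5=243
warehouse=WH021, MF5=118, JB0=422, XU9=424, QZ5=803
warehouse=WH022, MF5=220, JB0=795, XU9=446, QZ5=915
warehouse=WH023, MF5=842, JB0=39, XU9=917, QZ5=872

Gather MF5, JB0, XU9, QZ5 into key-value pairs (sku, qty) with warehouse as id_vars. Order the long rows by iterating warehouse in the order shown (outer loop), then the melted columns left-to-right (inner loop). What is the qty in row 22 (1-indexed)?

28 rows total (7 × 4). Row 22: index ⌊(22-1)/4⌋ = 5 into warehouse → WH022; (22-1) mod 4 = 1 into the melted columns → JB0.
So row 22 is (WH022, JB0, 795); qty = 795.

795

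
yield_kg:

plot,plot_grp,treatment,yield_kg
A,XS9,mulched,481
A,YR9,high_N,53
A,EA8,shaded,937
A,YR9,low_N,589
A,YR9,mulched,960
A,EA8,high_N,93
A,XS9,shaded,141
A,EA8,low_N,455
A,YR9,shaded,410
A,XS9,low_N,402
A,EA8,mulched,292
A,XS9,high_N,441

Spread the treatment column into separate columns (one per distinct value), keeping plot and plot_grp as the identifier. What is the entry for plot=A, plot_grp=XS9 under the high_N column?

441

Wide layout: rows indexed by plot and plot_grp, columns are the 4 distinct treatment values (mulched, high_N, shaded, low_N).
Cell (plot=A, plot_grp=XS9, treatment=high_N) draws from the long row where plot=A, plot_grp=XS9 and treatment=high_N, which has yield_kg=441.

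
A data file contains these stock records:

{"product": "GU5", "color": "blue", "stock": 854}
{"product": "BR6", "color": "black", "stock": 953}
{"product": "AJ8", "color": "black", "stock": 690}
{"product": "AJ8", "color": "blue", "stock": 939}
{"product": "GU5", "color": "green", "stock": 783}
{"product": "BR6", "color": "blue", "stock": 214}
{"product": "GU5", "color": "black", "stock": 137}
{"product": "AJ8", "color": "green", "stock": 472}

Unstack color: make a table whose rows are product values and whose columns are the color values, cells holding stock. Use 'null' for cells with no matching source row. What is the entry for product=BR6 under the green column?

null

No long-format row has product=BR6 and color=green, so the cell is null.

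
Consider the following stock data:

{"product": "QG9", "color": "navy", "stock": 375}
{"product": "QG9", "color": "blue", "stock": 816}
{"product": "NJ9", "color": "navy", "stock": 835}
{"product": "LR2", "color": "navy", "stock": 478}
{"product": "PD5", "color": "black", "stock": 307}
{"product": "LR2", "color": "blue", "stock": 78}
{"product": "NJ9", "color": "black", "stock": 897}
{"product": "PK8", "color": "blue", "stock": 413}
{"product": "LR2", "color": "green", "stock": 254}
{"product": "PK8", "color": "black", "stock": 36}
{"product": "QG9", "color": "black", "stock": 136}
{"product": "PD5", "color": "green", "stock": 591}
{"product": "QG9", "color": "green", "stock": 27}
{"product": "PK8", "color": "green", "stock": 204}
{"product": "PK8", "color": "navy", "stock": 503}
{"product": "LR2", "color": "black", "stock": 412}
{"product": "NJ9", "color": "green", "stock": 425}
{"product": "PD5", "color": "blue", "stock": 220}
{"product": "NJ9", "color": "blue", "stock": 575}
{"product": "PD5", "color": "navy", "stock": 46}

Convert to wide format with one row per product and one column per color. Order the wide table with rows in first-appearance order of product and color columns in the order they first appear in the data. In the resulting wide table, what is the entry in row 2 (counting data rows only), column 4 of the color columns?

425

With rows in first-appearance order of product, row 2 is product=NJ9. color columns in first-appearance order: navy, blue, black, green; column 4 is green.
Long rows with product=NJ9, color=green: stock = 425.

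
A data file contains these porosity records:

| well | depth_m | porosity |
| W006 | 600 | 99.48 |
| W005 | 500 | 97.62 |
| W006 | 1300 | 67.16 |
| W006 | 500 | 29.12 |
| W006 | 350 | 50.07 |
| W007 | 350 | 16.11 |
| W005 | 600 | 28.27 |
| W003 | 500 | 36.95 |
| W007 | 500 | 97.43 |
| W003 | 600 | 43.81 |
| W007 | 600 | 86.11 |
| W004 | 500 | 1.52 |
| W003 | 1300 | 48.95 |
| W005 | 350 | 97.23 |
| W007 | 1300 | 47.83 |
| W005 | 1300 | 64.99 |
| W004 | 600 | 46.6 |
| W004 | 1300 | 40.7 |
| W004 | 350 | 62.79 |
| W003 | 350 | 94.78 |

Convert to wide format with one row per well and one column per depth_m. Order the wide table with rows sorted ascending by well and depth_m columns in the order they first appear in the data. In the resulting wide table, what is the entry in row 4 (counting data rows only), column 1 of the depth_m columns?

With rows sorted ascending by well, row 4 is well=W006. depth_m columns in first-appearance order: 600, 500, 1300, 350; column 1 is 600.
Long rows with well=W006, depth_m=600: porosity = 99.48.

99.48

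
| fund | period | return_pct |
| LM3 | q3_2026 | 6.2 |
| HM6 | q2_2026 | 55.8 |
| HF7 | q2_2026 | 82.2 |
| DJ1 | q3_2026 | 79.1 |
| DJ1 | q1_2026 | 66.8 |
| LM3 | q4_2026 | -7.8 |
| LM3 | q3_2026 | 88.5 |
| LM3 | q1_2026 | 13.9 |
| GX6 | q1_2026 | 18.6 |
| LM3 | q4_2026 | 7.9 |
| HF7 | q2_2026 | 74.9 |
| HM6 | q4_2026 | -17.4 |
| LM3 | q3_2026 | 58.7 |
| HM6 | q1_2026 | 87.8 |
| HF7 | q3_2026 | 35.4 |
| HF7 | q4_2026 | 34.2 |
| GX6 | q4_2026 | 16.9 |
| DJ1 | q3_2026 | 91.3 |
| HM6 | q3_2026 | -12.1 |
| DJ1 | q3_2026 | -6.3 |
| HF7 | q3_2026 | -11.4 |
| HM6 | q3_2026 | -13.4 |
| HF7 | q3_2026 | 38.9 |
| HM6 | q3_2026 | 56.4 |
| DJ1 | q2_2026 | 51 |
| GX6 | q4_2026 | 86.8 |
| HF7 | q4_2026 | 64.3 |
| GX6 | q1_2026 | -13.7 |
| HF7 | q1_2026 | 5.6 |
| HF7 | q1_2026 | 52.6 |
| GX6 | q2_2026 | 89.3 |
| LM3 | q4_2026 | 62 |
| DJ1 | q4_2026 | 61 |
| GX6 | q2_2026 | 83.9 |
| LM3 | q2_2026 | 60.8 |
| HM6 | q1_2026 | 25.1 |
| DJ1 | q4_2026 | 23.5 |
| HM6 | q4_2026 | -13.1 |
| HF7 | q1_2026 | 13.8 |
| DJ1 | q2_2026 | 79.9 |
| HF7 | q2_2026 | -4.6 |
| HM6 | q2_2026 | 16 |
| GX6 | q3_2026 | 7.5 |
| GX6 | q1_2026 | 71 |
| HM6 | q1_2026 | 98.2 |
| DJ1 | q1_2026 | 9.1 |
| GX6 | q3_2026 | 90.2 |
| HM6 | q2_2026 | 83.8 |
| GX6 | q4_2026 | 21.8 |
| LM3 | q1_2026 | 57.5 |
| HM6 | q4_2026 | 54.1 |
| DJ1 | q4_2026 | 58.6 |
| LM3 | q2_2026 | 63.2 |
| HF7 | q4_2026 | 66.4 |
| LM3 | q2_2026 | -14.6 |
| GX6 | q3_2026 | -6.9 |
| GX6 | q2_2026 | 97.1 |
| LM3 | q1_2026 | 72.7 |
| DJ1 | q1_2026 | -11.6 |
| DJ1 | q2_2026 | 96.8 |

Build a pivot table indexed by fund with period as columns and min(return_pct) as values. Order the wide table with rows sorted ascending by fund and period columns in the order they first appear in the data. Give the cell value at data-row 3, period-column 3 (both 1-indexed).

With rows sorted ascending by fund, row 3 is fund=HF7. period columns in first-appearance order: q3_2026, q2_2026, q1_2026, q4_2026; column 3 is q1_2026.
Long rows with fund=HF7, period=q1_2026: min(5.6, 52.6, 13.8) = 5.6.

5.6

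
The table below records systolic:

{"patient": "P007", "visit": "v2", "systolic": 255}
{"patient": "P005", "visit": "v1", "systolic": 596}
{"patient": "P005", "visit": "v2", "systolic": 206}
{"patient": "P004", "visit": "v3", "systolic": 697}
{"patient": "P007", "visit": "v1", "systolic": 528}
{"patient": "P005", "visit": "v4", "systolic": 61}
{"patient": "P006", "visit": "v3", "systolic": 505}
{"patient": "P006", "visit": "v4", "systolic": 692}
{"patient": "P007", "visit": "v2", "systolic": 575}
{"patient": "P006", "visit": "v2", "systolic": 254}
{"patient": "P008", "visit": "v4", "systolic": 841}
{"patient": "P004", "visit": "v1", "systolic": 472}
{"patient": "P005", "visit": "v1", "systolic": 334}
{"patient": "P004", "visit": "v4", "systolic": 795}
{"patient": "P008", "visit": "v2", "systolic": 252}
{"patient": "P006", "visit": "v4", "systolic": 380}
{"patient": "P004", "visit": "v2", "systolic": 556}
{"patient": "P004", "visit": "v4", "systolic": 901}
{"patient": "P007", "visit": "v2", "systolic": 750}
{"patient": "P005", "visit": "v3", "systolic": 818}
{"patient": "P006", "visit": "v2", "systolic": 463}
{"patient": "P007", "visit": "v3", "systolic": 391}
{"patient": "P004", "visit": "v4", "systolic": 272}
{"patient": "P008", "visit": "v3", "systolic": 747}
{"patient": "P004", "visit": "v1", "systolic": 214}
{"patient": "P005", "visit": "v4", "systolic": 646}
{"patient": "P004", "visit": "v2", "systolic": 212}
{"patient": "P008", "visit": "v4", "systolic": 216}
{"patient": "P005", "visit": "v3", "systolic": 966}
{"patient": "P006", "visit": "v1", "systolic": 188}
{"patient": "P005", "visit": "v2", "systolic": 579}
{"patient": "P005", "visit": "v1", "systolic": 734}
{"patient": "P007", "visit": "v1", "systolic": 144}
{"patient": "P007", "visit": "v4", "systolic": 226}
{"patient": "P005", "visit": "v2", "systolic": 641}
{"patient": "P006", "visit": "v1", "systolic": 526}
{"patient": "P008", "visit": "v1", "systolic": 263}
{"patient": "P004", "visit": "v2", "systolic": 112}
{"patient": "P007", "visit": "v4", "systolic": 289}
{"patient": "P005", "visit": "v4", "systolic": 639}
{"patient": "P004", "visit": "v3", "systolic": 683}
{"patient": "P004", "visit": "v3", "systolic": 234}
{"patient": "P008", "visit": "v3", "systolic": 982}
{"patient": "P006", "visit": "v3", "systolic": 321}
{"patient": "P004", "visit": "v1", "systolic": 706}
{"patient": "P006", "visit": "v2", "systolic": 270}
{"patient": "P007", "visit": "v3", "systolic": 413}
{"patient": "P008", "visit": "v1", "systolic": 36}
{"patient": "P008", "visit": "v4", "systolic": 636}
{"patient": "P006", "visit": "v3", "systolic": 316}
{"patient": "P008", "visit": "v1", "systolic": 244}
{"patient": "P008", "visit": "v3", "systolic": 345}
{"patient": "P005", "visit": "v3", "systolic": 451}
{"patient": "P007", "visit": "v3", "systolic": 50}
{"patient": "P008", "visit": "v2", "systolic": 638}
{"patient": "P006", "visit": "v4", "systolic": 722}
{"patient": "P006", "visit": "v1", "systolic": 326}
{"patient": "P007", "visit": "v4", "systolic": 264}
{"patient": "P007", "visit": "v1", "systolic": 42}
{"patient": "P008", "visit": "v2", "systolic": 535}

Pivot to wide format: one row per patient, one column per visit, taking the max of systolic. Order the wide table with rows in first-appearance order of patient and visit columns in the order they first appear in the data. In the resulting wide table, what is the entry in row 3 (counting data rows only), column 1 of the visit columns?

With rows in first-appearance order of patient, row 3 is patient=P004. visit columns in first-appearance order: v2, v1, v3, v4; column 1 is v2.
Long rows with patient=P004, visit=v2: max(556, 212, 112) = 556.

556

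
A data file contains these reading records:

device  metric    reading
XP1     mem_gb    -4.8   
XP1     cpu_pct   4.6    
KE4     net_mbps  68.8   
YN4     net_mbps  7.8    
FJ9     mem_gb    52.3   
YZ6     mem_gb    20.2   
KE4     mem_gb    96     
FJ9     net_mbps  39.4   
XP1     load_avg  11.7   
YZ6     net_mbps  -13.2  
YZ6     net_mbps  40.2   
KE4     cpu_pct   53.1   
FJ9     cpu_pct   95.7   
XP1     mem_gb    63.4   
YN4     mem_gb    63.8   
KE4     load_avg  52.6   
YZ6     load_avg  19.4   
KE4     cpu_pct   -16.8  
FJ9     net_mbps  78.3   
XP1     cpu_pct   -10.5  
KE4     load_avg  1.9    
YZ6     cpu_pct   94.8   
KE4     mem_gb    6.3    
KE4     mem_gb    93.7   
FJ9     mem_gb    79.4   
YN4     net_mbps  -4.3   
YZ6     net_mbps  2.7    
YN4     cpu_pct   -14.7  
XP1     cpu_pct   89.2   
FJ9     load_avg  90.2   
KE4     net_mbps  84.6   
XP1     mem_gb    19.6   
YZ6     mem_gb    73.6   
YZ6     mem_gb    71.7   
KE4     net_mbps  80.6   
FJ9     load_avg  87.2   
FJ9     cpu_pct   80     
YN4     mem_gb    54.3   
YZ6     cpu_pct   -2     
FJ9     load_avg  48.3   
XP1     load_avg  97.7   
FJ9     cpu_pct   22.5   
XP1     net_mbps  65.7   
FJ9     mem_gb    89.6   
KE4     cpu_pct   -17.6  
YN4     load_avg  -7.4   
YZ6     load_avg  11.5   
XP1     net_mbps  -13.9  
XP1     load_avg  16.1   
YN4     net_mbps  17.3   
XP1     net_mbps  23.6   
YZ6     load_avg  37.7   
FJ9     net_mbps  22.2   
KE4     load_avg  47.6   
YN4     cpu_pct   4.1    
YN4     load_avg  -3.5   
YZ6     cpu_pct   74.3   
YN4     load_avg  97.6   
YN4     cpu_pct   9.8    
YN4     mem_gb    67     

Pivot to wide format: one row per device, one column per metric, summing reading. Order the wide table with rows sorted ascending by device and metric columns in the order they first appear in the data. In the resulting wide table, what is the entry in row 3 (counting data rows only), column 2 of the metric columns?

83.3

With rows sorted ascending by device, row 3 is device=XP1. metric columns in first-appearance order: mem_gb, cpu_pct, net_mbps, load_avg; column 2 is cpu_pct.
Long rows with device=XP1, metric=cpu_pct: 4.6 + -10.5 + 89.2 = 83.3.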